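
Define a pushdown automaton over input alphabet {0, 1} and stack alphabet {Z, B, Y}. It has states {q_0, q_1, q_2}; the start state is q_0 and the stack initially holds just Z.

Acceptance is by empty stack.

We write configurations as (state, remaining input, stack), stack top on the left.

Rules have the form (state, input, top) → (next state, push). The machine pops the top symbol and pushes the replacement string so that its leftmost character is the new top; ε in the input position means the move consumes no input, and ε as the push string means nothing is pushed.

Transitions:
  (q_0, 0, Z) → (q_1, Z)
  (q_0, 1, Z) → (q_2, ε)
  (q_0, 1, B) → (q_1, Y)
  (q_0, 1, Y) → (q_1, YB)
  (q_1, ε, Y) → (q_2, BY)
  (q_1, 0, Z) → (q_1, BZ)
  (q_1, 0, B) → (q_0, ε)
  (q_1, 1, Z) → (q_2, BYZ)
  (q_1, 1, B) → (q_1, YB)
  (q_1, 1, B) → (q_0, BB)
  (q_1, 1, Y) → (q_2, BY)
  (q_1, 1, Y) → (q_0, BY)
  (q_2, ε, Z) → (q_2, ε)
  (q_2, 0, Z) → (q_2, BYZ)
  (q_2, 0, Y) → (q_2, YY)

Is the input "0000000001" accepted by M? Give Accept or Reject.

Accept

One accepting computation: (q_0, 0000000001, Z) ⊢ (q_1, 000000001, Z) ⊢ (q_1, 00000001, BZ) ⊢ (q_0, 0000001, Z) ⊢ (q_1, 000001, Z) ⊢ (q_1, 00001, BZ) ⊢ (q_0, 0001, Z) ⊢ (q_1, 001, Z) ⊢ (q_1, 01, BZ) ⊢ (q_0, 1, Z) ⊢ (q_2, ε, ε)
All input consumed and the stack is empty.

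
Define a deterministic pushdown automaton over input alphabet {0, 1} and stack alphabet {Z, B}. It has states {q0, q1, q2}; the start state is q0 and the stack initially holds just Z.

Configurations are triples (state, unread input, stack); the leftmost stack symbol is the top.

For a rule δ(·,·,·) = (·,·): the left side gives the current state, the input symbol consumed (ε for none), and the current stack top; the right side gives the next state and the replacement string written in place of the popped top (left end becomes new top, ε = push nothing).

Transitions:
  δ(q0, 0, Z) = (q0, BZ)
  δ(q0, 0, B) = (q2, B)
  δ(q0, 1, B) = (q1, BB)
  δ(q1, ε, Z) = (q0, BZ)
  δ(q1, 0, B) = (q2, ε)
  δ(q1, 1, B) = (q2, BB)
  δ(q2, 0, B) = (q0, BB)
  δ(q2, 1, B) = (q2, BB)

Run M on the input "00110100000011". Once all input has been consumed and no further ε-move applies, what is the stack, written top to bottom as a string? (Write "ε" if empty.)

BBBBBBBBBZ

(q0, 00110100000011, Z)
  read 0, top Z: go to q0, push BZ → (q0, 0110100000011, BZ)
  read 0, top B: go to q2, push B → (q2, 110100000011, BZ)
  read 1, top B: go to q2, push BB → (q2, 10100000011, BBZ)
  read 1, top B: go to q2, push BB → (q2, 0100000011, BBBZ)
  read 0, top B: go to q0, push BB → (q0, 100000011, BBBBZ)
  read 1, top B: go to q1, push BB → (q1, 00000011, BBBBBZ)
  read 0, top B: go to q2, push ε → (q2, 0000011, BBBBZ)
  read 0, top B: go to q0, push BB → (q0, 000011, BBBBBZ)
  read 0, top B: go to q2, push B → (q2, 00011, BBBBBZ)
  read 0, top B: go to q0, push BB → (q0, 0011, BBBBBBZ)
  read 0, top B: go to q2, push B → (q2, 011, BBBBBBZ)
  read 0, top B: go to q0, push BB → (q0, 11, BBBBBBBZ)
  read 1, top B: go to q1, push BB → (q1, 1, BBBBBBBBZ)
  read 1, top B: go to q2, push BB → (q2, ε, BBBBBBBBBZ)
All input consumed in state q2 with stack BBBBBBBBBZ.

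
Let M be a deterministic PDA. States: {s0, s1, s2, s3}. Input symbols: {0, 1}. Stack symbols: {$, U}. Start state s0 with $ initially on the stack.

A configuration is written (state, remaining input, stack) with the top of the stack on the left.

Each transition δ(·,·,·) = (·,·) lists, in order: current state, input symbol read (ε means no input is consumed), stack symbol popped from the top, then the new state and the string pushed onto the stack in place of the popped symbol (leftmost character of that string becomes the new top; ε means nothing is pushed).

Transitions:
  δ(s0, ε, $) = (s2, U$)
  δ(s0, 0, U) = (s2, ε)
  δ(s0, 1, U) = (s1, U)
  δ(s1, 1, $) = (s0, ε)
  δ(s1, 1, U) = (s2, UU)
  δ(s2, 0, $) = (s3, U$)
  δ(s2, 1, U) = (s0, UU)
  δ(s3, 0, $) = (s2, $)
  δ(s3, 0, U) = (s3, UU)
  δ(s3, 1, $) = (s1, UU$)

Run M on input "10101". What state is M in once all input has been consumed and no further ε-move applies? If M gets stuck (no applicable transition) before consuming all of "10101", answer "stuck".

s0

(s0, 10101, $)
  ε-move, top $: go to s2, push U$ → (s2, 10101, U$)
  read 1, top U: go to s0, push UU → (s0, 0101, UU$)
  read 0, top U: go to s2, push ε → (s2, 101, U$)
  read 1, top U: go to s0, push UU → (s0, 01, UU$)
  read 0, top U: go to s2, push ε → (s2, 1, U$)
  read 1, top U: go to s0, push UU → (s0, ε, UU$)
All input consumed; M is in state s0.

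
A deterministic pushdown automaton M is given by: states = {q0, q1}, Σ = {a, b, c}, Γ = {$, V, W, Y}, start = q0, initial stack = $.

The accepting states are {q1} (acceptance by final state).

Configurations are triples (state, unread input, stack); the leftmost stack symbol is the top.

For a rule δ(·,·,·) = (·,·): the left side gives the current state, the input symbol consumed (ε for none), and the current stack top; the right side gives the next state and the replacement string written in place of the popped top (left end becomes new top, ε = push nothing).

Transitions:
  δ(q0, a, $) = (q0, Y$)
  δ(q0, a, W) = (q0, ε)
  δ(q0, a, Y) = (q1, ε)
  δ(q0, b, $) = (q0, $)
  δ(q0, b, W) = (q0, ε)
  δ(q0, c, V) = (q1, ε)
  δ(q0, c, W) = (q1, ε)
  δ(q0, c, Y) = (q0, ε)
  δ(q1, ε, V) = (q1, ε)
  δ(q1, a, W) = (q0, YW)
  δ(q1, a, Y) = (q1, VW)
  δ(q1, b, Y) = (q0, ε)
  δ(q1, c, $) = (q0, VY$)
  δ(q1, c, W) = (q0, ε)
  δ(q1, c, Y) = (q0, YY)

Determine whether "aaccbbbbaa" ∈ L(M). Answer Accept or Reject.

Accept

(q0, aaccbbbbaa, $)
  read a, top $: go to q0, push Y$ → (q0, accbbbbaa, Y$)
  read a, top Y: go to q1, push ε → (q1, ccbbbbaa, $)
  read c, top $: go to q0, push VY$ → (q0, cbbbbaa, VY$)
  read c, top V: go to q1, push ε → (q1, bbbbaa, Y$)
  read b, top Y: go to q0, push ε → (q0, bbbaa, $)
  read b, top $: go to q0, push $ → (q0, bbaa, $)
  read b, top $: go to q0, push $ → (q0, baa, $)
  read b, top $: go to q0, push $ → (q0, aa, $)
  read a, top $: go to q0, push Y$ → (q0, a, Y$)
  read a, top Y: go to q1, push ε → (q1, ε, $)
All input consumed; state q1 ∈ F.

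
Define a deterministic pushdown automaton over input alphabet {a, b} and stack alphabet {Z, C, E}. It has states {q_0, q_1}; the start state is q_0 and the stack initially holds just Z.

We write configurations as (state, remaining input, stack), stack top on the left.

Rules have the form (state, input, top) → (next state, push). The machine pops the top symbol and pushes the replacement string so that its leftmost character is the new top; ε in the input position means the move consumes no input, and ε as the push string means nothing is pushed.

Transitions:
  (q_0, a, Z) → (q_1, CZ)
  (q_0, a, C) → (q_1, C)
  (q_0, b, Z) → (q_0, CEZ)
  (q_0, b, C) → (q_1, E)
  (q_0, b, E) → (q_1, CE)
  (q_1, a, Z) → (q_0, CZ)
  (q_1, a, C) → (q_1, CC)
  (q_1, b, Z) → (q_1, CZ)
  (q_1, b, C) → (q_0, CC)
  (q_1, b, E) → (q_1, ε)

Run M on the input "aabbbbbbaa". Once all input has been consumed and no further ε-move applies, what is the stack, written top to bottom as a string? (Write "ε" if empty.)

CCCCZ

(q_0, aabbbbbbaa, Z) ⊢ (q_1, abbbbbbaa, CZ) ⊢ (q_1, bbbbbbaa, CCZ) ⊢ (q_0, bbbbbaa, CCCZ) ⊢ (q_1, bbbbaa, ECCZ) ⊢ (q_1, bbbaa, CCZ) ⊢ (q_0, bbaa, CCCZ) ⊢ (q_1, baa, ECCZ) ⊢ (q_1, aa, CCZ) ⊢ (q_1, a, CCCZ) ⊢ (q_1, ε, CCCCZ)
All input consumed in state q_1 with stack CCCCZ.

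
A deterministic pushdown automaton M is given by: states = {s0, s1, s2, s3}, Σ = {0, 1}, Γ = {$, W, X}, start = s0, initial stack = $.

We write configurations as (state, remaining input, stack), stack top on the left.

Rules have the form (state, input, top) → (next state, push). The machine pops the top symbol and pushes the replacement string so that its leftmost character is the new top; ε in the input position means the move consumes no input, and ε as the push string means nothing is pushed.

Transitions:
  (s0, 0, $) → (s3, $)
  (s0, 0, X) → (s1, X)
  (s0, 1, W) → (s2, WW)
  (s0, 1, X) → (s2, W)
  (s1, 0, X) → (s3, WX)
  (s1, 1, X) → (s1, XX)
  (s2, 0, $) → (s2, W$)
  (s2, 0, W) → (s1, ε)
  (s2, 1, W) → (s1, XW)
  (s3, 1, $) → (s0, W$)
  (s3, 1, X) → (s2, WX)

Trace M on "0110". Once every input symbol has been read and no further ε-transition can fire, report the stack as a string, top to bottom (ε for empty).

W$

(s0, 0110, $)
  read 0, top $: go to s3, push $ → (s3, 110, $)
  read 1, top $: go to s0, push W$ → (s0, 10, W$)
  read 1, top W: go to s2, push WW → (s2, 0, WW$)
  read 0, top W: go to s1, push ε → (s1, ε, W$)
All input consumed in state s1 with stack W$.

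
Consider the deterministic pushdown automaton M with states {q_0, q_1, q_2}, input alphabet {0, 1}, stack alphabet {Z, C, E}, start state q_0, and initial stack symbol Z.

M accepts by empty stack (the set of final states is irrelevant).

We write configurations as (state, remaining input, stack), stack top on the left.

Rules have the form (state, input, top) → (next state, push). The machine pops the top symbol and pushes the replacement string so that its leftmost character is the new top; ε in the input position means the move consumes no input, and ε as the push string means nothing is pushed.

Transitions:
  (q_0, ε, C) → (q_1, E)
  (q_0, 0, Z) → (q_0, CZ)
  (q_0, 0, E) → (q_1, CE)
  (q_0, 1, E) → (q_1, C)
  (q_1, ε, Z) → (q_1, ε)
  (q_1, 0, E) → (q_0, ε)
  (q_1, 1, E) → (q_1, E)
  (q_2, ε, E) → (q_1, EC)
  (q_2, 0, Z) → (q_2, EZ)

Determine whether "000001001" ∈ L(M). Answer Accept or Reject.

Reject

(q_0, 000001001, Z) ⊢ (q_0, 00001001, CZ) ⊢ (q_1, 00001001, EZ) ⊢ (q_0, 0001001, Z) ⊢ (q_0, 001001, CZ) ⊢ (q_1, 001001, EZ) ⊢ (q_0, 01001, Z) ⊢ (q_0, 1001, CZ) ⊢ (q_1, 1001, EZ) ⊢ (q_1, 001, EZ) ⊢ (q_0, 01, Z) ⊢ (q_0, 1, CZ) ⊢ (q_1, 1, EZ) ⊢ (q_1, ε, EZ)
All input consumed; stack is EZ, not empty, and no further ε-move applies.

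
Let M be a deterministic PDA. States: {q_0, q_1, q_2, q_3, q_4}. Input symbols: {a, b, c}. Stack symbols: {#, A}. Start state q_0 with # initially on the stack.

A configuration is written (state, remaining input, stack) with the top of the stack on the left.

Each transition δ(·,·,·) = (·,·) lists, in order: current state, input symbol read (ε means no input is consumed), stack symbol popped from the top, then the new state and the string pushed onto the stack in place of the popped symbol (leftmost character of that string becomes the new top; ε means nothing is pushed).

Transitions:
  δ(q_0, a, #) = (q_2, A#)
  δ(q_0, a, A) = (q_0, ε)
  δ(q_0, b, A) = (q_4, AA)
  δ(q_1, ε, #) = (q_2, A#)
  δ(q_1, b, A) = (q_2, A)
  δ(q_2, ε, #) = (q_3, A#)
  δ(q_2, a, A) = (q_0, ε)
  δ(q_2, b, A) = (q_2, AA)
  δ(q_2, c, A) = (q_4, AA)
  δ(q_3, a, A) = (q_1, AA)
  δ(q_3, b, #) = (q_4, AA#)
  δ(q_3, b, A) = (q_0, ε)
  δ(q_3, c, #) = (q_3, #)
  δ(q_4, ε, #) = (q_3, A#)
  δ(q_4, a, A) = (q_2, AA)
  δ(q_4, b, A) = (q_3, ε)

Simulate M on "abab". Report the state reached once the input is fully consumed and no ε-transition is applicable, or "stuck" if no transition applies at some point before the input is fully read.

(q_0, abab, #)
  read a, top #: go to q_2, push A# → (q_2, bab, A#)
  read b, top A: go to q_2, push AA → (q_2, ab, AA#)
  read a, top A: go to q_0, push ε → (q_0, b, A#)
  read b, top A: go to q_4, push AA → (q_4, ε, AA#)
All input consumed; M is in state q_4.

q_4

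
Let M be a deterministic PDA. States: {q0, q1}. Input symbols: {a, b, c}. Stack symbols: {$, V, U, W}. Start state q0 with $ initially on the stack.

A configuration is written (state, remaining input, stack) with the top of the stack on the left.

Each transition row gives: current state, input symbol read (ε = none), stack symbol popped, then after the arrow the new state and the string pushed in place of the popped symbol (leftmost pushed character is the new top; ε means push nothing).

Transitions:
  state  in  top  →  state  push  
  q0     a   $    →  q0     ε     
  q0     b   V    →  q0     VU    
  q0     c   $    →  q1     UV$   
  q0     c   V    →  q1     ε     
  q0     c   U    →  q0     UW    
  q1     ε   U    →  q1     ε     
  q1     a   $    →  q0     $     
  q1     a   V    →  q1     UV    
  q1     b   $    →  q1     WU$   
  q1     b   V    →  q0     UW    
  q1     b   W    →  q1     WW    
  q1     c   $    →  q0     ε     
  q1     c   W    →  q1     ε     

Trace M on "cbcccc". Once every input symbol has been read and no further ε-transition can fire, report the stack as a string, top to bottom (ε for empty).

(q0, cbcccc, $) ⊢ (q1, bcccc, UV$) ⊢ (q1, bcccc, V$) ⊢ (q0, cccc, UW$) ⊢ (q0, ccc, UWW$) ⊢ (q0, cc, UWWW$) ⊢ (q0, c, UWWWW$) ⊢ (q0, ε, UWWWWW$)
All input consumed in state q0 with stack UWWWWW$.

UWWWWW$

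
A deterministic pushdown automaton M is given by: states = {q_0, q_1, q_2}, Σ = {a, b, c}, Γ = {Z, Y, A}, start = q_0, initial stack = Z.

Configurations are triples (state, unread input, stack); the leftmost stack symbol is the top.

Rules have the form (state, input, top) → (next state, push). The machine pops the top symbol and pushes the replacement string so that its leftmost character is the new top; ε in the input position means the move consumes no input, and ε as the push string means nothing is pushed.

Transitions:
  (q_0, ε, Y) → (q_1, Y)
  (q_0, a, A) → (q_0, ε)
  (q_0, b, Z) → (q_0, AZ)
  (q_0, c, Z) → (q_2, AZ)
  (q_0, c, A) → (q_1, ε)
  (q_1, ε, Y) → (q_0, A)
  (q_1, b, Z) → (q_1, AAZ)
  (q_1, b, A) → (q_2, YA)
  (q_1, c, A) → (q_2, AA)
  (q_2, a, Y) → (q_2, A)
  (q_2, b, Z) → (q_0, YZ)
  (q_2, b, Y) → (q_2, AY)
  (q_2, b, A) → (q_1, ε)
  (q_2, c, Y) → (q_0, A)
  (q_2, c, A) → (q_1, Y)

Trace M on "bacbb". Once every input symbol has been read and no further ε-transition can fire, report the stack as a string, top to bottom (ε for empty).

AAZ

(q_0, bacbb, Z)
  read b, top Z: go to q_0, push AZ → (q_0, acbb, AZ)
  read a, top A: go to q_0, push ε → (q_0, cbb, Z)
  read c, top Z: go to q_2, push AZ → (q_2, bb, AZ)
  read b, top A: go to q_1, push ε → (q_1, b, Z)
  read b, top Z: go to q_1, push AAZ → (q_1, ε, AAZ)
All input consumed in state q_1 with stack AAZ.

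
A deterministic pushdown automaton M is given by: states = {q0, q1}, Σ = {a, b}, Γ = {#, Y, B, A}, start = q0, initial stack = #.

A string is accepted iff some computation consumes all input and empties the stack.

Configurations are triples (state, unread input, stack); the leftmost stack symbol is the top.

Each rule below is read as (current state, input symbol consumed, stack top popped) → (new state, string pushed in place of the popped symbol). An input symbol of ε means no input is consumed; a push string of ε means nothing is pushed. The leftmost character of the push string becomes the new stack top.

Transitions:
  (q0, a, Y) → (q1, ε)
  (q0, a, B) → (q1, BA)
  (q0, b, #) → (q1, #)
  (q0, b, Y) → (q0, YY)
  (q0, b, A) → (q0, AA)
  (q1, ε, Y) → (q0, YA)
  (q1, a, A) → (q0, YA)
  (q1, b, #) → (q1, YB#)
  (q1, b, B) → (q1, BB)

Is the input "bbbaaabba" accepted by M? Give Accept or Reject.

(q0, bbbaaabba, #) ⊢ (q1, bbaaabba, #) ⊢ (q1, baaabba, YB#) ⊢ (q0, baaabba, YAB#) ⊢ (q0, aaabba, YYAB#) ⊢ (q1, aabba, YAB#) ⊢ (q0, aabba, YAAB#) ⊢ (q1, abba, AAB#) ⊢ (q0, bba, YAAB#) ⊢ (q0, ba, YYAAB#) ⊢ (q0, a, YYYAAB#) ⊢ (q1, ε, YYAAB#) ⊢ (q0, ε, YAYAAB#)
All input consumed; stack is YAYAAB#, not empty, and no further ε-move applies.

Reject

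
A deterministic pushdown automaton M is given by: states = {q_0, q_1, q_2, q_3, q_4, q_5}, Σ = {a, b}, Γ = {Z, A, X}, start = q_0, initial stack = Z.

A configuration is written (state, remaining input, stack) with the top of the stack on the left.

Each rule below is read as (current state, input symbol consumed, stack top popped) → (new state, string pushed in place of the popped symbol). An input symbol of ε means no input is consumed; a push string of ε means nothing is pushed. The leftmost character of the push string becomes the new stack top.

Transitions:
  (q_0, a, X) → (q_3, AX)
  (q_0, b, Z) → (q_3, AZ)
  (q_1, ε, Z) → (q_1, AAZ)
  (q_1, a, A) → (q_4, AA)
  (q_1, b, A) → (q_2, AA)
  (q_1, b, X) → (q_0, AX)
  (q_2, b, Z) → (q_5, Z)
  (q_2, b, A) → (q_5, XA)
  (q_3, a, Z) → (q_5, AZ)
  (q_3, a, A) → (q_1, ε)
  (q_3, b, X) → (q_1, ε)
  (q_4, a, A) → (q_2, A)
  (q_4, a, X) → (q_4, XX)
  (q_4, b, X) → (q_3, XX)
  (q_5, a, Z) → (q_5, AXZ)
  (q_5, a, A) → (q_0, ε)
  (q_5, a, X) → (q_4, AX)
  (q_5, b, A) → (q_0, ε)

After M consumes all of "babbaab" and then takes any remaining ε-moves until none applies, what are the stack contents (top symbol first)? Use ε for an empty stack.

XAXAAAZ

(q_0, babbaab, Z)
  read b, top Z: go to q_3, push AZ → (q_3, abbaab, AZ)
  read a, top A: go to q_1, push ε → (q_1, bbaab, Z)
  ε-move, top Z: go to q_1, push AAZ → (q_1, bbaab, AAZ)
  read b, top A: go to q_2, push AA → (q_2, baab, AAAZ)
  read b, top A: go to q_5, push XA → (q_5, aab, XAAAZ)
  read a, top X: go to q_4, push AX → (q_4, ab, AXAAAZ)
  read a, top A: go to q_2, push A → (q_2, b, AXAAAZ)
  read b, top A: go to q_5, push XA → (q_5, ε, XAXAAAZ)
All input consumed in state q_5 with stack XAXAAAZ.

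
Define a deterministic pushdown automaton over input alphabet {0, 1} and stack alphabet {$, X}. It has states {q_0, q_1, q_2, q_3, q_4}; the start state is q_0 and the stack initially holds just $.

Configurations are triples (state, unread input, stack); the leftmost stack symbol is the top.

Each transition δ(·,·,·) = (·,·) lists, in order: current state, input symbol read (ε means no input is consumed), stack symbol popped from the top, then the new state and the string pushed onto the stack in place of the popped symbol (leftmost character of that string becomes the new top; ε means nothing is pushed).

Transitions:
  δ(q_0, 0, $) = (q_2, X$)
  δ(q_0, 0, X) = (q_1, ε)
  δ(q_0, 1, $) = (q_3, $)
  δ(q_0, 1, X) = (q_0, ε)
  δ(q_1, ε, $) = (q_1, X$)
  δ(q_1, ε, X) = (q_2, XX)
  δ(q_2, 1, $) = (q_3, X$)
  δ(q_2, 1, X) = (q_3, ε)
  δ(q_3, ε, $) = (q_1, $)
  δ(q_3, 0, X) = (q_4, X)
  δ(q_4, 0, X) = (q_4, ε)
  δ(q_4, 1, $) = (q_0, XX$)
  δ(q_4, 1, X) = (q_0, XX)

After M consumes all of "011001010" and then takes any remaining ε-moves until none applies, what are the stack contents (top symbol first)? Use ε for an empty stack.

X$

(q_0, 011001010, $)
  read 0, top $: go to q_2, push X$ → (q_2, 11001010, X$)
  read 1, top X: go to q_3, push ε → (q_3, 1001010, $)
  ε-move, top $: go to q_1, push $ → (q_1, 1001010, $)
  ε-move, top $: go to q_1, push X$ → (q_1, 1001010, X$)
  ε-move, top X: go to q_2, push XX → (q_2, 1001010, XX$)
  read 1, top X: go to q_3, push ε → (q_3, 001010, X$)
  read 0, top X: go to q_4, push X → (q_4, 01010, X$)
  read 0, top X: go to q_4, push ε → (q_4, 1010, $)
  read 1, top $: go to q_0, push XX$ → (q_0, 010, XX$)
  read 0, top X: go to q_1, push ε → (q_1, 10, X$)
  ε-move, top X: go to q_2, push XX → (q_2, 10, XX$)
  read 1, top X: go to q_3, push ε → (q_3, 0, X$)
  read 0, top X: go to q_4, push X → (q_4, ε, X$)
All input consumed in state q_4 with stack X$.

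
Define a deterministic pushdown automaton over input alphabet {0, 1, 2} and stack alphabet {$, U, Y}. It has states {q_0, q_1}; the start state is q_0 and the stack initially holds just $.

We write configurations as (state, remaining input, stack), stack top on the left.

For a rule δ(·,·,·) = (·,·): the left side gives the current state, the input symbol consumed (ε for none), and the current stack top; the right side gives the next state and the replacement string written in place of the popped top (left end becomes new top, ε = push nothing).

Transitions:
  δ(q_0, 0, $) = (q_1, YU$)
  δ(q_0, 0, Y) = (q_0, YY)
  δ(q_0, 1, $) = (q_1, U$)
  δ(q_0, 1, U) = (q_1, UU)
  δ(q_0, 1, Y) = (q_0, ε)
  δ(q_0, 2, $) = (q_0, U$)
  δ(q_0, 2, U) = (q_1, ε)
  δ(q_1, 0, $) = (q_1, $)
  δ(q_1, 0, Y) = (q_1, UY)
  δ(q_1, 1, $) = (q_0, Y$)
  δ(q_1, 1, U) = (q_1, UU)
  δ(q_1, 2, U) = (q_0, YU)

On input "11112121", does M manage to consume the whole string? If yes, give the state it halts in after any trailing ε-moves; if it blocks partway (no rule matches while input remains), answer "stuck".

(q_0, 11112121, $) ⊢ (q_1, 1112121, U$) ⊢ (q_1, 112121, UU$) ⊢ (q_1, 12121, UUU$) ⊢ (q_1, 2121, UUUU$) ⊢ (q_0, 121, YUUUU$) ⊢ (q_0, 21, UUUU$) ⊢ (q_1, 1, UUU$) ⊢ (q_1, ε, UUUU$)
All input consumed; M is in state q_1.

q_1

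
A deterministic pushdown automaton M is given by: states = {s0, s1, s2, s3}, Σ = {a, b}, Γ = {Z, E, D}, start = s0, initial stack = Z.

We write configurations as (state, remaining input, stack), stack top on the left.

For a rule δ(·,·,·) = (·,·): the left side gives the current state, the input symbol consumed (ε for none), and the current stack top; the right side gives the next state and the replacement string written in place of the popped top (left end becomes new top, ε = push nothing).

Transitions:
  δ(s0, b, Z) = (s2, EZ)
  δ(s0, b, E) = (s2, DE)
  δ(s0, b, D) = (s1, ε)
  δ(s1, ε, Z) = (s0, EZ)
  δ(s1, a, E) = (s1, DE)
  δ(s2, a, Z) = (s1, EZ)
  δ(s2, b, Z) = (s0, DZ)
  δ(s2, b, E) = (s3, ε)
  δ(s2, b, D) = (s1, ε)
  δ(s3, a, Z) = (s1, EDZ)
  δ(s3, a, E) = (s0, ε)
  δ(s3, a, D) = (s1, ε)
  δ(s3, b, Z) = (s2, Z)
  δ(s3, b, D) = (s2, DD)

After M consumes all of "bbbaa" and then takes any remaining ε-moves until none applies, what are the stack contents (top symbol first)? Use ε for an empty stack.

(s0, bbbaa, Z)
  read b, top Z: go to s2, push EZ → (s2, bbaa, EZ)
  read b, top E: go to s3, push ε → (s3, baa, Z)
  read b, top Z: go to s2, push Z → (s2, aa, Z)
  read a, top Z: go to s1, push EZ → (s1, a, EZ)
  read a, top E: go to s1, push DE → (s1, ε, DEZ)
All input consumed in state s1 with stack DEZ.

DEZ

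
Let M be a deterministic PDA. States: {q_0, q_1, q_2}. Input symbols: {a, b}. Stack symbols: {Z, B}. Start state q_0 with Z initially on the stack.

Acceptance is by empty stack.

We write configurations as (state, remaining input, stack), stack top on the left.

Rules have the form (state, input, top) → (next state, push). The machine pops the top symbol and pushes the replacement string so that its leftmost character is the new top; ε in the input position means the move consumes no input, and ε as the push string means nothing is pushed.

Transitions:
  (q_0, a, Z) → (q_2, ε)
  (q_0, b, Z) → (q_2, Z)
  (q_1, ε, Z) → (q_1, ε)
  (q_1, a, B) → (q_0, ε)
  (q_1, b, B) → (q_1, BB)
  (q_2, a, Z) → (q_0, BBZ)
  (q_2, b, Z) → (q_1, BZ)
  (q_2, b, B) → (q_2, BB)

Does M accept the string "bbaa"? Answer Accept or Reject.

Accept

(q_0, bbaa, Z)
  read b, top Z: go to q_2, push Z → (q_2, baa, Z)
  read b, top Z: go to q_1, push BZ → (q_1, aa, BZ)
  read a, top B: go to q_0, push ε → (q_0, a, Z)
  read a, top Z: go to q_2, push ε → (q_2, ε, ε)
All input consumed and the stack is empty.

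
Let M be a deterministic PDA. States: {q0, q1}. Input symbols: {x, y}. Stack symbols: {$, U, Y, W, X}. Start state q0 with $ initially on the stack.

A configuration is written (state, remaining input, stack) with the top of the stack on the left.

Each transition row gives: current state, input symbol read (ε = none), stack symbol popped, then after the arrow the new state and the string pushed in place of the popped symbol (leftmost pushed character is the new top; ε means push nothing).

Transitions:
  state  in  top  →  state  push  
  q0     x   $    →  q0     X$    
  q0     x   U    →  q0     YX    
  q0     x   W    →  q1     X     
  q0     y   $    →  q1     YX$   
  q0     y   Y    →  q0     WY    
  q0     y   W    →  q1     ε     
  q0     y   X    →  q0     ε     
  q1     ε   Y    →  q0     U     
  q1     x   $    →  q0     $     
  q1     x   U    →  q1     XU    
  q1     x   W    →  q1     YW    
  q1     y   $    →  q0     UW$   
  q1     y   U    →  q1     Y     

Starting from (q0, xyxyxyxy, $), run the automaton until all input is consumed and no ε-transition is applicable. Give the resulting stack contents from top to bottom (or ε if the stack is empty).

$

(q0, xyxyxyxy, $)
  read x, top $: go to q0, push X$ → (q0, yxyxyxy, X$)
  read y, top X: go to q0, push ε → (q0, xyxyxy, $)
  read x, top $: go to q0, push X$ → (q0, yxyxy, X$)
  read y, top X: go to q0, push ε → (q0, xyxy, $)
  read x, top $: go to q0, push X$ → (q0, yxy, X$)
  read y, top X: go to q0, push ε → (q0, xy, $)
  read x, top $: go to q0, push X$ → (q0, y, X$)
  read y, top X: go to q0, push ε → (q0, ε, $)
All input consumed in state q0 with stack $.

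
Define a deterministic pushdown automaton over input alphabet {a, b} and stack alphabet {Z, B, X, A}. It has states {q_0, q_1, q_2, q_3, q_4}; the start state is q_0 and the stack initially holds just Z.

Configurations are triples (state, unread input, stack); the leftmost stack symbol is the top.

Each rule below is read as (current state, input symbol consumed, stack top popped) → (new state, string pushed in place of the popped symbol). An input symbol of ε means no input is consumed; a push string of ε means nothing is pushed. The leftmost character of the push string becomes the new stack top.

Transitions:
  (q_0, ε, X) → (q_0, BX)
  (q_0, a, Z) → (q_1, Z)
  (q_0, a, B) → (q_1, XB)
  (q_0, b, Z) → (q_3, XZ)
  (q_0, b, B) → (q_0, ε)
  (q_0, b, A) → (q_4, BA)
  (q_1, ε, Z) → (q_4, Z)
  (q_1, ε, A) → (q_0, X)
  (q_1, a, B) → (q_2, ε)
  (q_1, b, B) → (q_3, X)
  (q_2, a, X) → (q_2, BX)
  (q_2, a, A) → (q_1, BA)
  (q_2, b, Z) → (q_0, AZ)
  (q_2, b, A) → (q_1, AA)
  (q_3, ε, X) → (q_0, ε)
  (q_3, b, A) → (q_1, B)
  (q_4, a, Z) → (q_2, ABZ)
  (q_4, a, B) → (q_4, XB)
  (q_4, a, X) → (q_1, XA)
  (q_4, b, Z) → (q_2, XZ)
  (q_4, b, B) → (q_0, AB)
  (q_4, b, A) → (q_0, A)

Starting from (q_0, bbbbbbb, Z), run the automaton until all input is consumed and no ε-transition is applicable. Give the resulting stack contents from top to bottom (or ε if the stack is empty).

(q_0, bbbbbbb, Z) ⊢ (q_3, bbbbbb, XZ) ⊢ (q_0, bbbbbb, Z) ⊢ (q_3, bbbbb, XZ) ⊢ (q_0, bbbbb, Z) ⊢ (q_3, bbbb, XZ) ⊢ (q_0, bbbb, Z) ⊢ (q_3, bbb, XZ) ⊢ (q_0, bbb, Z) ⊢ (q_3, bb, XZ) ⊢ (q_0, bb, Z) ⊢ (q_3, b, XZ) ⊢ (q_0, b, Z) ⊢ (q_3, ε, XZ) ⊢ (q_0, ε, Z)
All input consumed in state q_0 with stack Z.

Z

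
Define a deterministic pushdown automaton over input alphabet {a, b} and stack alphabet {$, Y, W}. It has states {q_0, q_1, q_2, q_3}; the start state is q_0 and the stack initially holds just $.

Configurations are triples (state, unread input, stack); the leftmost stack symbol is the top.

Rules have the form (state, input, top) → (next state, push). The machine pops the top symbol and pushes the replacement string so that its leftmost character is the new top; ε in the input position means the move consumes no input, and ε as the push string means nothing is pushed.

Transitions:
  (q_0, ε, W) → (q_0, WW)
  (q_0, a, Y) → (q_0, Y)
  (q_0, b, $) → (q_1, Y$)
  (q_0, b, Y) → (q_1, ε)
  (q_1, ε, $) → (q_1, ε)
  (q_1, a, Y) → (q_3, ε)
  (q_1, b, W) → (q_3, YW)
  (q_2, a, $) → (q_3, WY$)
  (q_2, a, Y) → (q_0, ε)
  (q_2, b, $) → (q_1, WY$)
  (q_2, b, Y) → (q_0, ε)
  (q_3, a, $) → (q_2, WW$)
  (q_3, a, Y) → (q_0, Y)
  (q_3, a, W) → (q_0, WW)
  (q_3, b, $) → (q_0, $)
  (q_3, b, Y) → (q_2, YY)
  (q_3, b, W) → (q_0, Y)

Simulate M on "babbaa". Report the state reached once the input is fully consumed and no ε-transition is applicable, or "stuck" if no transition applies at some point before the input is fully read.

q_2

(q_0, babbaa, $)
  read b, top $: go to q_1, push Y$ → (q_1, abbaa, Y$)
  read a, top Y: go to q_3, push ε → (q_3, bbaa, $)
  read b, top $: go to q_0, push $ → (q_0, baa, $)
  read b, top $: go to q_1, push Y$ → (q_1, aa, Y$)
  read a, top Y: go to q_3, push ε → (q_3, a, $)
  read a, top $: go to q_2, push WW$ → (q_2, ε, WW$)
All input consumed; M is in state q_2.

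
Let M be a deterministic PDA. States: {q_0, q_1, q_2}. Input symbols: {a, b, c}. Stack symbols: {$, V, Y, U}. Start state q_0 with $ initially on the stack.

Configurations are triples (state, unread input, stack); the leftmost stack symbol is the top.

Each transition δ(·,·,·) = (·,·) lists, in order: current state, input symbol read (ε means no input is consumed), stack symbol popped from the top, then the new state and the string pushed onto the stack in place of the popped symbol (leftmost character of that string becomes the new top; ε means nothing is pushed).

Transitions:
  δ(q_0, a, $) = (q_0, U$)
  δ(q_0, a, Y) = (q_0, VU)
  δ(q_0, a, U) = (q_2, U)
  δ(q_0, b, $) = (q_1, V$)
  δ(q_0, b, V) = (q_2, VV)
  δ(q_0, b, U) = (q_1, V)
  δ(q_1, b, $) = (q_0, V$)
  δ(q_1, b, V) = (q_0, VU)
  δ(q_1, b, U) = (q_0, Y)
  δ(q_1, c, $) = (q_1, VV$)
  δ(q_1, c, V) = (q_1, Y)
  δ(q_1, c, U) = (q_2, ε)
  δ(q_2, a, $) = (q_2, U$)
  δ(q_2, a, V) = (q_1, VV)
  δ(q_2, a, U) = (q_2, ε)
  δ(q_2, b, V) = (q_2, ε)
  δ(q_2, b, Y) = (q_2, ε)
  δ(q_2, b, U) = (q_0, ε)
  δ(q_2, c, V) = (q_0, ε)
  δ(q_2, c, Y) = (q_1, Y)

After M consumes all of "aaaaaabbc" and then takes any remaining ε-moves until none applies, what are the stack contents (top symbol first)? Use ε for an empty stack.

Y$

(q_0, aaaaaabbc, $) ⊢ (q_0, aaaaabbc, U$) ⊢ (q_2, aaaabbc, U$) ⊢ (q_2, aaabbc, $) ⊢ (q_2, aabbc, U$) ⊢ (q_2, abbc, $) ⊢ (q_2, bbc, U$) ⊢ (q_0, bc, $) ⊢ (q_1, c, V$) ⊢ (q_1, ε, Y$)
All input consumed in state q_1 with stack Y$.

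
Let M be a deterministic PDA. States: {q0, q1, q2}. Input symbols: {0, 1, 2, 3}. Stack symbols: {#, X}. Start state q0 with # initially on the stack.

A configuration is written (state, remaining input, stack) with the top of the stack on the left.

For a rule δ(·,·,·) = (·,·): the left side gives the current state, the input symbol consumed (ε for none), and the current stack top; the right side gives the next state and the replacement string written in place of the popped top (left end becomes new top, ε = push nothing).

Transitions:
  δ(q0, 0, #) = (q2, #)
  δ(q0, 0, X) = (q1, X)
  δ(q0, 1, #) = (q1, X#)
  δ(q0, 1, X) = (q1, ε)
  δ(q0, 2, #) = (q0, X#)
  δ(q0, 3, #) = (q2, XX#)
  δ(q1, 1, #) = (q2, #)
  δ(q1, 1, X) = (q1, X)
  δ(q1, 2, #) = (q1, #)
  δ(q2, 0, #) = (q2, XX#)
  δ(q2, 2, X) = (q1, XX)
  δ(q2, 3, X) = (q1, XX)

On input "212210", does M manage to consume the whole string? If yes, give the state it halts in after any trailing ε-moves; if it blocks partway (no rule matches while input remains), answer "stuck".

(q0, 212210, #)
  read 2, top #: go to q0, push X# → (q0, 12210, X#)
  read 1, top X: go to q1, push ε → (q1, 2210, #)
  read 2, top #: go to q1, push # → (q1, 210, #)
  read 2, top #: go to q1, push # → (q1, 10, #)
  read 1, top #: go to q2, push # → (q2, 0, #)
  read 0, top #: go to q2, push XX# → (q2, ε, XX#)
All input consumed; M is in state q2.

q2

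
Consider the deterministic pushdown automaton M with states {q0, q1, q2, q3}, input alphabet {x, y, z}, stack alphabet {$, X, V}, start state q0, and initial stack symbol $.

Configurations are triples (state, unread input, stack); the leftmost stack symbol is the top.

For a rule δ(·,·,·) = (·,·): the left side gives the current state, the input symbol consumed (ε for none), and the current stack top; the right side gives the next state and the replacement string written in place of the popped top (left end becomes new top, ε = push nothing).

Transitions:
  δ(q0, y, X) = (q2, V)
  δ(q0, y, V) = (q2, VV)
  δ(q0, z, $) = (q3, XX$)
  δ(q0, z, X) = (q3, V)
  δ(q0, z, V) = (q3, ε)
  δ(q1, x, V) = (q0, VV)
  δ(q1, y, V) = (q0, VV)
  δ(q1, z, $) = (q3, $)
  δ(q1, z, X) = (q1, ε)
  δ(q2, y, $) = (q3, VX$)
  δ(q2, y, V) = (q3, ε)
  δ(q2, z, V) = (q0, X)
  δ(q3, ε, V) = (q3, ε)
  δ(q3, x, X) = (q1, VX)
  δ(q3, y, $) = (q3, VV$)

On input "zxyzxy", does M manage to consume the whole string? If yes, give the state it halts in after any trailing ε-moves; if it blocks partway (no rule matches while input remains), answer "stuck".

q0

(q0, zxyzxy, $) ⊢ (q3, xyzxy, XX$) ⊢ (q1, yzxy, VXX$) ⊢ (q0, zxy, VVXX$) ⊢ (q3, xy, VXX$) ⊢ (q3, xy, XX$) ⊢ (q1, y, VXX$) ⊢ (q0, ε, VVXX$)
All input consumed; M is in state q0.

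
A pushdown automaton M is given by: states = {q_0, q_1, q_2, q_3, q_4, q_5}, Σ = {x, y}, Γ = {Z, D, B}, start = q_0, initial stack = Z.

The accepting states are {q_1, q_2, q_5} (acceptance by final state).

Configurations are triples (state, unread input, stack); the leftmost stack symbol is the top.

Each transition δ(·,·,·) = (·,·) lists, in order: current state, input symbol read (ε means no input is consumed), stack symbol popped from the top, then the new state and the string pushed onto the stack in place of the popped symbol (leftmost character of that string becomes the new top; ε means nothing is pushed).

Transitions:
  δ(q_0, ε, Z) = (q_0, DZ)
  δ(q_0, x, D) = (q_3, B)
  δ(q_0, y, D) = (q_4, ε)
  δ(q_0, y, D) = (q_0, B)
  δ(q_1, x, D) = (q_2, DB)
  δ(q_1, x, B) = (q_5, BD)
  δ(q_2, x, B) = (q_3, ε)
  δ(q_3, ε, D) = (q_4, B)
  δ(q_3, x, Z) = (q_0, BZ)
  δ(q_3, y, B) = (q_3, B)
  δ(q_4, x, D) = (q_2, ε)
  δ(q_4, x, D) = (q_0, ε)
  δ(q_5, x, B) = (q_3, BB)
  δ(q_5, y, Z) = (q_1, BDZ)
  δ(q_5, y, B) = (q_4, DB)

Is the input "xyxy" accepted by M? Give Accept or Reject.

Reject

No computation consumes all input and reaches a final state.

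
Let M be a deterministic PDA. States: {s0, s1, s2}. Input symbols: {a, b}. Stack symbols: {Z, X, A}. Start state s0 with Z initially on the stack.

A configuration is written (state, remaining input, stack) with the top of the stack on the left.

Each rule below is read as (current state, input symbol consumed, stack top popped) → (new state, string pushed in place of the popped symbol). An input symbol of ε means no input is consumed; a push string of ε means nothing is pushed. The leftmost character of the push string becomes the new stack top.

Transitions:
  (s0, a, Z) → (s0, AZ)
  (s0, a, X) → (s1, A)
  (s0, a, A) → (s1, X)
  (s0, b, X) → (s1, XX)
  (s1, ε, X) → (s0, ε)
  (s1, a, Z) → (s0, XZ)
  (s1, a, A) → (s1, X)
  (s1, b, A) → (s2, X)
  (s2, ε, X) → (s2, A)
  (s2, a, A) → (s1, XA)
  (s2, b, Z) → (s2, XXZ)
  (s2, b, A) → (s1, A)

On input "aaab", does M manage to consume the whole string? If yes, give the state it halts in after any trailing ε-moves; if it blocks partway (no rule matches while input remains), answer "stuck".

(s0, aaab, Z)
  read a, top Z: go to s0, push AZ → (s0, aab, AZ)
  read a, top A: go to s1, push X → (s1, ab, XZ)
  ε-move, top X: go to s0, push ε → (s0, ab, Z)
  read a, top Z: go to s0, push AZ → (s0, b, AZ)
No transition for (s0, b, top A); M blocks with input b remaining.

stuck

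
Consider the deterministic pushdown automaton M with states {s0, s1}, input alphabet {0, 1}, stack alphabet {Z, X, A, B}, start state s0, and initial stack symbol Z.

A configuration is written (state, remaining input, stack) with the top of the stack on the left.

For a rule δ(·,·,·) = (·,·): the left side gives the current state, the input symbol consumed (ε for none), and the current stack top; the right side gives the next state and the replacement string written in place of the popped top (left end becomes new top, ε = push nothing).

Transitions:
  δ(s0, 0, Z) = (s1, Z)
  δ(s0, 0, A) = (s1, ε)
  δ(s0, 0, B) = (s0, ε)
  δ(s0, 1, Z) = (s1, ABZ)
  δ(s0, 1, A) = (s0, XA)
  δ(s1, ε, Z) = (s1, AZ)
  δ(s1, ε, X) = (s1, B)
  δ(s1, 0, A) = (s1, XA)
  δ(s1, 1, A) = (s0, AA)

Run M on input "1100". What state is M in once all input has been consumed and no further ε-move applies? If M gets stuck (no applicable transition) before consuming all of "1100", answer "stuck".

s1

(s0, 1100, Z)
  read 1, top Z: go to s1, push ABZ → (s1, 100, ABZ)
  read 1, top A: go to s0, push AA → (s0, 00, AABZ)
  read 0, top A: go to s1, push ε → (s1, 0, ABZ)
  read 0, top A: go to s1, push XA → (s1, ε, XABZ)
  ε-move, top X: go to s1, push B → (s1, ε, BABZ)
All input consumed; M is in state s1.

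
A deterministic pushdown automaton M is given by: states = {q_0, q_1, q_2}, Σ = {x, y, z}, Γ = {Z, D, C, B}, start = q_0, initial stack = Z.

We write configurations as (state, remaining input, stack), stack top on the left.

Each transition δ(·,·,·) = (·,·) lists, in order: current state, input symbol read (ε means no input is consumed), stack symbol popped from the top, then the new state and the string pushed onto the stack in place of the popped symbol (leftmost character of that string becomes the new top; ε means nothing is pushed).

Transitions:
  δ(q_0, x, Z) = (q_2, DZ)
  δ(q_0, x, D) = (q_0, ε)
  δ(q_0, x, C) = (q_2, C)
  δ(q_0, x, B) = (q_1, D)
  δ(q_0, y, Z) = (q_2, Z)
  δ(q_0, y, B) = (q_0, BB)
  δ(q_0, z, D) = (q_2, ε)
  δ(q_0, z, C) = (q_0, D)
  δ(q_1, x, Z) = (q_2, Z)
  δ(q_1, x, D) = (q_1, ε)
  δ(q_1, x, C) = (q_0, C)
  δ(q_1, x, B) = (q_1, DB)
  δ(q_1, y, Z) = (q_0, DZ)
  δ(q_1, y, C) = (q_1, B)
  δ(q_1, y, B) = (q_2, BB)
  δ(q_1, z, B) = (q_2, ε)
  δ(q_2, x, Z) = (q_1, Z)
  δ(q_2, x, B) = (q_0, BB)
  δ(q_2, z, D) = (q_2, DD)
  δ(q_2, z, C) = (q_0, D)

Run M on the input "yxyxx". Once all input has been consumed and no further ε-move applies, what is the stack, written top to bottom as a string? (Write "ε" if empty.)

DZ

(q_0, yxyxx, Z)
  read y, top Z: go to q_2, push Z → (q_2, xyxx, Z)
  read x, top Z: go to q_1, push Z → (q_1, yxx, Z)
  read y, top Z: go to q_0, push DZ → (q_0, xx, DZ)
  read x, top D: go to q_0, push ε → (q_0, x, Z)
  read x, top Z: go to q_2, push DZ → (q_2, ε, DZ)
All input consumed in state q_2 with stack DZ.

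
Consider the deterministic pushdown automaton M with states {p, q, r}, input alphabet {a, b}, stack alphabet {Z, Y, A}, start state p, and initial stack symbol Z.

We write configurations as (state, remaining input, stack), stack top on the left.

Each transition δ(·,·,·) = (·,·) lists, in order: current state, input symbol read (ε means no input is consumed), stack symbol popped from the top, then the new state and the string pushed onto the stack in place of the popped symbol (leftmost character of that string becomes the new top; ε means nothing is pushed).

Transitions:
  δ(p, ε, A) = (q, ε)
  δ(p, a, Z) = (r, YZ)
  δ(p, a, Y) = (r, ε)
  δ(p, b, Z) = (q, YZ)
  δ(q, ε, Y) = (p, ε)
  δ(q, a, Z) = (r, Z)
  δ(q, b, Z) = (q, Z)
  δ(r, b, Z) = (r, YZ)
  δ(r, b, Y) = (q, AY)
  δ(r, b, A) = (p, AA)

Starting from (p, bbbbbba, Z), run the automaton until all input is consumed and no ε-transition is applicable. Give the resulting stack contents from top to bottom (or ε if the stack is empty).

YZ

(p, bbbbbba, Z)
  read b, top Z: go to q, push YZ → (q, bbbbba, YZ)
  ε-move, top Y: go to p, push ε → (p, bbbbba, Z)
  read b, top Z: go to q, push YZ → (q, bbbba, YZ)
  ε-move, top Y: go to p, push ε → (p, bbbba, Z)
  read b, top Z: go to q, push YZ → (q, bbba, YZ)
  ε-move, top Y: go to p, push ε → (p, bbba, Z)
  read b, top Z: go to q, push YZ → (q, bba, YZ)
  ε-move, top Y: go to p, push ε → (p, bba, Z)
  read b, top Z: go to q, push YZ → (q, ba, YZ)
  ε-move, top Y: go to p, push ε → (p, ba, Z)
  read b, top Z: go to q, push YZ → (q, a, YZ)
  ε-move, top Y: go to p, push ε → (p, a, Z)
  read a, top Z: go to r, push YZ → (r, ε, YZ)
All input consumed in state r with stack YZ.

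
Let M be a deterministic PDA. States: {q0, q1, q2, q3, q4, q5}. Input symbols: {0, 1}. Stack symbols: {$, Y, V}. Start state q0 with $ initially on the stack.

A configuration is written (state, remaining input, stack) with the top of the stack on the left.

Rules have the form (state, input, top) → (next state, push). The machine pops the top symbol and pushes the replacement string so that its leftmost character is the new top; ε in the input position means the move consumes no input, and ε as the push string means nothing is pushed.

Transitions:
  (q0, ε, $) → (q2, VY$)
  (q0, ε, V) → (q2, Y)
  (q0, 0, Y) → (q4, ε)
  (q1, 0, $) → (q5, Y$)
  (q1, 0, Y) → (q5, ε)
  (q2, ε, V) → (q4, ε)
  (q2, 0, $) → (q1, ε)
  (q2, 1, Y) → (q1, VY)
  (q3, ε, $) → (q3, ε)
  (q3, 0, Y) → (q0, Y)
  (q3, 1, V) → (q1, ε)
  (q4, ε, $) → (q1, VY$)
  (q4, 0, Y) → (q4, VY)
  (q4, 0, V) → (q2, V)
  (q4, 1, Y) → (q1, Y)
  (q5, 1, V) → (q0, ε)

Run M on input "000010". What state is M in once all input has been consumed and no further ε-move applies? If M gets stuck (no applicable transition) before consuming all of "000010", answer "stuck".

(q0, 000010, $) ⊢ (q2, 000010, VY$) ⊢ (q4, 000010, Y$) ⊢ (q4, 00010, VY$) ⊢ (q2, 0010, VY$) ⊢ (q4, 0010, Y$) ⊢ (q4, 010, VY$) ⊢ (q2, 10, VY$) ⊢ (q4, 10, Y$) ⊢ (q1, 0, Y$) ⊢ (q5, ε, $)
All input consumed; M is in state q5.

q5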